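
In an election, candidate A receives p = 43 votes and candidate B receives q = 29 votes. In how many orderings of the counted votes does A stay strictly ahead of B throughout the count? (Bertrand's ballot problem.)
Strict-lead orderings = 22289787544686267760

Total orderings of the 72 votes with 43 for A: C(72, 43) = 114633193086957948480. By the Bertrand ballot formula (Cycle Lemma / reflection principle), the number of orderings in which A is strictly ahead of B throughout is (p − q)/(p + q) · C(p + q, p) = (43 − 29)/(43 + 29) · 114633193086957948480 = 22289787544686267760.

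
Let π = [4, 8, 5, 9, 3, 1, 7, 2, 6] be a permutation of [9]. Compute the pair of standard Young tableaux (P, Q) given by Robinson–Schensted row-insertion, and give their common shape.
P = [1, 2, 6] / [3, 5, 7] / [4, 9] / [8];  Q = [1, 2, 4] / [3, 7, 9] / [5, 8] / [6];  common shape = (3, 3, 2, 1)

Row-insert the values π_1, π_2, … into P one at a time, bumping the leftmost entry strictly greater than the inserted value down to the next row. The recording tableau Q records, in position (i, j), the step at which that cell was added to P.
  Insert 4 (step 1): P = [4];  Q = [1]
  Insert 8 (step 2): P = [4, 8];  Q = [1, 2]
  Insert 5 (step 3): P = [4, 5] / [8];  Q = [1, 2] / [3]
  Insert 9 (step 4): P = [4, 5, 9] / [8];  Q = [1, 2, 4] / [3]
  Insert 3 (step 5): P = [3, 5, 9] / [4] / [8];  Q = [1, 2, 4] / [3] / [5]
  Insert 1 (step 6): P = [1, 5, 9] / [3] / [4] / [8];  Q = [1, 2, 4] / [3] / [5] / [6]
  Insert 7 (step 7): P = [1, 5, 7] / [3, 9] / [4] / [8];  Q = [1, 2, 4] / [3, 7] / [5] / [6]
  Insert 2 (step 8): P = [1, 2, 7] / [3, 5] / [4, 9] / [8];  Q = [1, 2, 4] / [3, 7] / [5, 8] / [6]
  Insert 6 (step 9): P = [1, 2, 6] / [3, 5, 7] / [4, 9] / [8];  Q = [1, 2, 4] / [3, 7, 9] / [5, 8] / [6]
Final shape: (3, 3, 2, 1).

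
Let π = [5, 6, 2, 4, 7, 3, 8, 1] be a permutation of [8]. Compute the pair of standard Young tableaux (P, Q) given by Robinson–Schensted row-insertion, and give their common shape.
P = [1, 3, 7, 8] / [2, 6] / [4] / [5];  Q = [1, 2, 5, 7] / [3, 4] / [6] / [8];  common shape = (4, 2, 1, 1)

Row-insert the values π_1, π_2, … into P one at a time, bumping the leftmost entry strictly greater than the inserted value down to the next row. The recording tableau Q records, in position (i, j), the step at which that cell was added to P.
  Insert 5 (step 1): P = [5];  Q = [1]
  Insert 6 (step 2): P = [5, 6];  Q = [1, 2]
  Insert 2 (step 3): P = [2, 6] / [5];  Q = [1, 2] / [3]
  Insert 4 (step 4): P = [2, 4] / [5, 6];  Q = [1, 2] / [3, 4]
  Insert 7 (step 5): P = [2, 4, 7] / [5, 6];  Q = [1, 2, 5] / [3, 4]
  Insert 3 (step 6): P = [2, 3, 7] / [4, 6] / [5];  Q = [1, 2, 5] / [3, 4] / [6]
  Insert 8 (step 7): P = [2, 3, 7, 8] / [4, 6] / [5];  Q = [1, 2, 5, 7] / [3, 4] / [6]
  Insert 1 (step 8): P = [1, 3, 7, 8] / [2, 6] / [4] / [5];  Q = [1, 2, 5, 7] / [3, 4] / [6] / [8]
Final shape: (4, 2, 1, 1).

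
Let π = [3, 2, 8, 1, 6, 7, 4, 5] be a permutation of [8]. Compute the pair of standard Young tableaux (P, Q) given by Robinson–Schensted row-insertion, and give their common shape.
P = [1, 4, 5] / [2, 6, 7] / [3, 8];  Q = [1, 3, 6] / [2, 5, 8] / [4, 7];  common shape = (3, 3, 2)

Row-insert the values π_1, π_2, … into P one at a time, bumping the leftmost entry strictly greater than the inserted value down to the next row. The recording tableau Q records, in position (i, j), the step at which that cell was added to P.
  Insert 3 (step 1): P = [3];  Q = [1]
  Insert 2 (step 2): P = [2] / [3];  Q = [1] / [2]
  Insert 8 (step 3): P = [2, 8] / [3];  Q = [1, 3] / [2]
  Insert 1 (step 4): P = [1, 8] / [2] / [3];  Q = [1, 3] / [2] / [4]
  Insert 6 (step 5): P = [1, 6] / [2, 8] / [3];  Q = [1, 3] / [2, 5] / [4]
  Insert 7 (step 6): P = [1, 6, 7] / [2, 8] / [3];  Q = [1, 3, 6] / [2, 5] / [4]
  Insert 4 (step 7): P = [1, 4, 7] / [2, 6] / [3, 8];  Q = [1, 3, 6] / [2, 5] / [4, 7]
  Insert 5 (step 8): P = [1, 4, 5] / [2, 6, 7] / [3, 8];  Q = [1, 3, 6] / [2, 5, 8] / [4, 7]
Final shape: (3, 3, 2).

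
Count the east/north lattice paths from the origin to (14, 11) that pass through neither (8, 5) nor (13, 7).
Number of paths = 3015747

Inclusion–exclusion. Total paths: C(25, 14) = 4457400. Through P₁: C(13, 8)·C(12, 6) = 1189188. Through P₂: C(20, 13)·C(5, 1) = 387600. Since P₁ is strictly southwest of P₂, a monotone path through both must visit P₁ then P₂; paths through both = C(13, 8)·C(7, 5)·C(5, 1) = 135135. Avoid both = 4457400 − 1189188 − 387600 + 135135 = 3015747.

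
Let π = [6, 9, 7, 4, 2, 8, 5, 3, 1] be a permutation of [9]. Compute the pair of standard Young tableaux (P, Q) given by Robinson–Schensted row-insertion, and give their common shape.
P = [1, 3, 8] / [2, 5] / [4, 7] / [6] / [9];  Q = [1, 2, 6] / [3, 7] / [4, 8] / [5] / [9];  common shape = (3, 2, 2, 1, 1)

Row-insert the values π_1, π_2, … into P one at a time, bumping the leftmost entry strictly greater than the inserted value down to the next row. The recording tableau Q records, in position (i, j), the step at which that cell was added to P.
  Insert 6 (step 1): P = [6];  Q = [1]
  Insert 9 (step 2): P = [6, 9];  Q = [1, 2]
  Insert 7 (step 3): P = [6, 7] / [9];  Q = [1, 2] / [3]
  Insert 4 (step 4): P = [4, 7] / [6] / [9];  Q = [1, 2] / [3] / [4]
  Insert 2 (step 5): P = [2, 7] / [4] / [6] / [9];  Q = [1, 2] / [3] / [4] / [5]
  Insert 8 (step 6): P = [2, 7, 8] / [4] / [6] / [9];  Q = [1, 2, 6] / [3] / [4] / [5]
  Insert 5 (step 7): P = [2, 5, 8] / [4, 7] / [6] / [9];  Q = [1, 2, 6] / [3, 7] / [4] / [5]
  Insert 3 (step 8): P = [2, 3, 8] / [4, 5] / [6, 7] / [9];  Q = [1, 2, 6] / [3, 7] / [4, 8] / [5]
  Insert 1 (step 9): P = [1, 3, 8] / [2, 5] / [4, 7] / [6] / [9];  Q = [1, 2, 6] / [3, 7] / [4, 8] / [5] / [9]
Final shape: (3, 2, 2, 1, 1).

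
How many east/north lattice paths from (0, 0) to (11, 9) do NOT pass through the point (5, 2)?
Number of paths = 131924

Total paths from (0, 0) to (11, 9): C(20, 11) = 167960. Paths through (5, 2): (paths (0, 0) → (5, 2)) × (paths (5, 2) → (11, 9)) = C(7, 5) · C(13, 6) = 21 · 1716 = 36036. Avoidance count = 167960 − 36036 = 131924.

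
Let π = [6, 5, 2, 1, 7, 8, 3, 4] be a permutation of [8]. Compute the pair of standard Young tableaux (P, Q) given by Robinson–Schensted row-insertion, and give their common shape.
P = [1, 3, 4] / [2, 7, 8] / [5] / [6];  Q = [1, 5, 6] / [2, 7, 8] / [3] / [4];  common shape = (3, 3, 1, 1)

Row-insert the values π_1, π_2, … into P one at a time, bumping the leftmost entry strictly greater than the inserted value down to the next row. The recording tableau Q records, in position (i, j), the step at which that cell was added to P.
  Insert 6 (step 1): P = [6];  Q = [1]
  Insert 5 (step 2): P = [5] / [6];  Q = [1] / [2]
  Insert 2 (step 3): P = [2] / [5] / [6];  Q = [1] / [2] / [3]
  Insert 1 (step 4): P = [1] / [2] / [5] / [6];  Q = [1] / [2] / [3] / [4]
  Insert 7 (step 5): P = [1, 7] / [2] / [5] / [6];  Q = [1, 5] / [2] / [3] / [4]
  Insert 8 (step 6): P = [1, 7, 8] / [2] / [5] / [6];  Q = [1, 5, 6] / [2] / [3] / [4]
  Insert 3 (step 7): P = [1, 3, 8] / [2, 7] / [5] / [6];  Q = [1, 5, 6] / [2, 7] / [3] / [4]
  Insert 4 (step 8): P = [1, 3, 4] / [2, 7, 8] / [5] / [6];  Q = [1, 5, 6] / [2, 7, 8] / [3] / [4]
Final shape: (3, 3, 1, 1).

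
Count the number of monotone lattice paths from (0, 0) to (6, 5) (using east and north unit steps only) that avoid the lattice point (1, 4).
Number of paths = 432

Total paths from (0, 0) to (6, 5): C(11, 6) = 462. Paths through (1, 4): (paths (0, 0) → (1, 4)) × (paths (1, 4) → (6, 5)) = C(5, 1) · C(6, 5) = 5 · 6 = 30. Avoidance count = 462 − 30 = 432.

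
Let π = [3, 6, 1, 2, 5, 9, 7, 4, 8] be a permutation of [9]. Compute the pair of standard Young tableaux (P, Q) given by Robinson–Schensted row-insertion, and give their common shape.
P = [1, 2, 4, 7, 8] / [3, 5, 9] / [6];  Q = [1, 2, 5, 6, 9] / [3, 4, 7] / [8];  common shape = (5, 3, 1)

Row-insert the values π_1, π_2, … into P one at a time, bumping the leftmost entry strictly greater than the inserted value down to the next row. The recording tableau Q records, in position (i, j), the step at which that cell was added to P.
  Insert 3 (step 1): P = [3];  Q = [1]
  Insert 6 (step 2): P = [3, 6];  Q = [1, 2]
  Insert 1 (step 3): P = [1, 6] / [3];  Q = [1, 2] / [3]
  Insert 2 (step 4): P = [1, 2] / [3, 6];  Q = [1, 2] / [3, 4]
  Insert 5 (step 5): P = [1, 2, 5] / [3, 6];  Q = [1, 2, 5] / [3, 4]
  Insert 9 (step 6): P = [1, 2, 5, 9] / [3, 6];  Q = [1, 2, 5, 6] / [3, 4]
  Insert 7 (step 7): P = [1, 2, 5, 7] / [3, 6, 9];  Q = [1, 2, 5, 6] / [3, 4, 7]
  Insert 4 (step 8): P = [1, 2, 4, 7] / [3, 5, 9] / [6];  Q = [1, 2, 5, 6] / [3, 4, 7] / [8]
  Insert 8 (step 9): P = [1, 2, 4, 7, 8] / [3, 5, 9] / [6];  Q = [1, 2, 5, 6, 9] / [3, 4, 7] / [8]
Final shape: (5, 3, 1).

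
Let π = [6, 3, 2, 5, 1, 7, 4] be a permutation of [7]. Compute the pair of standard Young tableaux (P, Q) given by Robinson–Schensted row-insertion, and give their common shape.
P = [1, 4, 7] / [2, 5] / [3] / [6];  Q = [1, 4, 6] / [2, 7] / [3] / [5];  common shape = (3, 2, 1, 1)

Row-insert the values π_1, π_2, … into P one at a time, bumping the leftmost entry strictly greater than the inserted value down to the next row. The recording tableau Q records, in position (i, j), the step at which that cell was added to P.
  Insert 6 (step 1): P = [6];  Q = [1]
  Insert 3 (step 2): P = [3] / [6];  Q = [1] / [2]
  Insert 2 (step 3): P = [2] / [3] / [6];  Q = [1] / [2] / [3]
  Insert 5 (step 4): P = [2, 5] / [3] / [6];  Q = [1, 4] / [2] / [3]
  Insert 1 (step 5): P = [1, 5] / [2] / [3] / [6];  Q = [1, 4] / [2] / [3] / [5]
  Insert 7 (step 6): P = [1, 5, 7] / [2] / [3] / [6];  Q = [1, 4, 6] / [2] / [3] / [5]
  Insert 4 (step 7): P = [1, 4, 7] / [2, 5] / [3] / [6];  Q = [1, 4, 6] / [2, 7] / [3] / [5]
Final shape: (3, 2, 1, 1).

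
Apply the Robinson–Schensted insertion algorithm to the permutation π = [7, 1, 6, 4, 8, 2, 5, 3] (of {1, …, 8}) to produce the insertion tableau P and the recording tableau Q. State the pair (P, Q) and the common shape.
P = [1, 2, 3] / [4, 5] / [6, 8] / [7];  Q = [1, 3, 5] / [2, 7] / [4, 8] / [6];  common shape = (3, 2, 2, 1)

Row-insert the values π_1, π_2, … into P one at a time, bumping the leftmost entry strictly greater than the inserted value down to the next row. The recording tableau Q records, in position (i, j), the step at which that cell was added to P.
  Insert 7 (step 1): P = [7];  Q = [1]
  Insert 1 (step 2): P = [1] / [7];  Q = [1] / [2]
  Insert 6 (step 3): P = [1, 6] / [7];  Q = [1, 3] / [2]
  Insert 4 (step 4): P = [1, 4] / [6] / [7];  Q = [1, 3] / [2] / [4]
  Insert 8 (step 5): P = [1, 4, 8] / [6] / [7];  Q = [1, 3, 5] / [2] / [4]
  Insert 2 (step 6): P = [1, 2, 8] / [4] / [6] / [7];  Q = [1, 3, 5] / [2] / [4] / [6]
  Insert 5 (step 7): P = [1, 2, 5] / [4, 8] / [6] / [7];  Q = [1, 3, 5] / [2, 7] / [4] / [6]
  Insert 3 (step 8): P = [1, 2, 3] / [4, 5] / [6, 8] / [7];  Q = [1, 3, 5] / [2, 7] / [4, 8] / [6]
Final shape: (3, 2, 2, 1).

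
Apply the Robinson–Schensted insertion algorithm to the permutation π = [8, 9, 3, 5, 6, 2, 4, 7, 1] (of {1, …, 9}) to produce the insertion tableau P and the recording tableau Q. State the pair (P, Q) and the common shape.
P = [1, 4, 6, 7] / [2, 5] / [3, 9] / [8];  Q = [1, 2, 5, 8] / [3, 4] / [6, 7] / [9];  common shape = (4, 2, 2, 1)

Row-insert the values π_1, π_2, … into P one at a time, bumping the leftmost entry strictly greater than the inserted value down to the next row. The recording tableau Q records, in position (i, j), the step at which that cell was added to P.
  Insert 8 (step 1): P = [8];  Q = [1]
  Insert 9 (step 2): P = [8, 9];  Q = [1, 2]
  Insert 3 (step 3): P = [3, 9] / [8];  Q = [1, 2] / [3]
  Insert 5 (step 4): P = [3, 5] / [8, 9];  Q = [1, 2] / [3, 4]
  Insert 6 (step 5): P = [3, 5, 6] / [8, 9];  Q = [1, 2, 5] / [3, 4]
  Insert 2 (step 6): P = [2, 5, 6] / [3, 9] / [8];  Q = [1, 2, 5] / [3, 4] / [6]
  Insert 4 (step 7): P = [2, 4, 6] / [3, 5] / [8, 9];  Q = [1, 2, 5] / [3, 4] / [6, 7]
  Insert 7 (step 8): P = [2, 4, 6, 7] / [3, 5] / [8, 9];  Q = [1, 2, 5, 8] / [3, 4] / [6, 7]
  Insert 1 (step 9): P = [1, 4, 6, 7] / [2, 5] / [3, 9] / [8];  Q = [1, 2, 5, 8] / [3, 4] / [6, 7] / [9]
Final shape: (4, 2, 2, 1).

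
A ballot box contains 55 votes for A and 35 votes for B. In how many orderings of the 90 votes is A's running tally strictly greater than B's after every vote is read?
Strict-lead orderings = 2516575224913393684839072

Total orderings of the 90 votes with 55 for A: C(90, 55) = 11324588512110271581775824. By the Bertrand ballot formula (Cycle Lemma / reflection principle), the number of orderings in which A is strictly ahead of B throughout is (p − q)/(p + q) · C(p + q, p) = (55 − 35)/(55 + 35) · 11324588512110271581775824 = 2516575224913393684839072.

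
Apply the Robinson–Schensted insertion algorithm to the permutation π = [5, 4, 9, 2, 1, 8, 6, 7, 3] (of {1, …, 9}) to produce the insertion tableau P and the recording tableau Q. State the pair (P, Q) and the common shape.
P = [1, 3, 7] / [2, 6] / [4, 8] / [5, 9];  Q = [1, 3, 8] / [2, 6] / [4, 7] / [5, 9];  common shape = (3, 2, 2, 2)

Row-insert the values π_1, π_2, … into P one at a time, bumping the leftmost entry strictly greater than the inserted value down to the next row. The recording tableau Q records, in position (i, j), the step at which that cell was added to P.
  Insert 5 (step 1): P = [5];  Q = [1]
  Insert 4 (step 2): P = [4] / [5];  Q = [1] / [2]
  Insert 9 (step 3): P = [4, 9] / [5];  Q = [1, 3] / [2]
  Insert 2 (step 4): P = [2, 9] / [4] / [5];  Q = [1, 3] / [2] / [4]
  Insert 1 (step 5): P = [1, 9] / [2] / [4] / [5];  Q = [1, 3] / [2] / [4] / [5]
  Insert 8 (step 6): P = [1, 8] / [2, 9] / [4] / [5];  Q = [1, 3] / [2, 6] / [4] / [5]
  Insert 6 (step 7): P = [1, 6] / [2, 8] / [4, 9] / [5];  Q = [1, 3] / [2, 6] / [4, 7] / [5]
  Insert 7 (step 8): P = [1, 6, 7] / [2, 8] / [4, 9] / [5];  Q = [1, 3, 8] / [2, 6] / [4, 7] / [5]
  Insert 3 (step 9): P = [1, 3, 7] / [2, 6] / [4, 8] / [5, 9];  Q = [1, 3, 8] / [2, 6] / [4, 7] / [5, 9]
Final shape: (3, 2, 2, 2).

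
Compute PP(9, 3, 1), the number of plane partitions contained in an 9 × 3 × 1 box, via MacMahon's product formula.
PP(9, 3, 1) = 220

Evaluate the triple product over i = 1..9, j = 1..3, k = 1..1. The factors are (2/1) · (3/2) · (4/3) · (3/2) · (4/3) · (5/4) · (4/3) · (5/4) · … (27 factors total). The numerators and denominators telescope so the product is an integer; carrying out the multiplication exactly gives PP(9, 3, 1) = 220.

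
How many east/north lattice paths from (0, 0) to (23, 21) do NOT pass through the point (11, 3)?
Number of paths = 1981132866180

Total paths from (0, 0) to (23, 21): C(44, 23) = 2012616400080. Paths through (11, 3): (paths (0, 0) → (11, 3)) × (paths (11, 3) → (23, 21)) = C(14, 11) · C(30, 12) = 364 · 86493225 = 31483533900. Avoidance count = 2012616400080 − 31483533900 = 1981132866180.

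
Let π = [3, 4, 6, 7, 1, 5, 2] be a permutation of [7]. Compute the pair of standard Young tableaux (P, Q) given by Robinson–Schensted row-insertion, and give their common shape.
P = [1, 2, 5, 7] / [3, 4] / [6];  Q = [1, 2, 3, 4] / [5, 6] / [7];  common shape = (4, 2, 1)

Row-insert the values π_1, π_2, … into P one at a time, bumping the leftmost entry strictly greater than the inserted value down to the next row. The recording tableau Q records, in position (i, j), the step at which that cell was added to P.
  Insert 3 (step 1): P = [3];  Q = [1]
  Insert 4 (step 2): P = [3, 4];  Q = [1, 2]
  Insert 6 (step 3): P = [3, 4, 6];  Q = [1, 2, 3]
  Insert 7 (step 4): P = [3, 4, 6, 7];  Q = [1, 2, 3, 4]
  Insert 1 (step 5): P = [1, 4, 6, 7] / [3];  Q = [1, 2, 3, 4] / [5]
  Insert 5 (step 6): P = [1, 4, 5, 7] / [3, 6];  Q = [1, 2, 3, 4] / [5, 6]
  Insert 2 (step 7): P = [1, 2, 5, 7] / [3, 4] / [6];  Q = [1, 2, 3, 4] / [5, 6] / [7]
Final shape: (4, 2, 1).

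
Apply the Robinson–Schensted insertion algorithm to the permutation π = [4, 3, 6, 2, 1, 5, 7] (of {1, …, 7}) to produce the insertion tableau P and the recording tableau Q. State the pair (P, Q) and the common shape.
P = [1, 5, 7] / [2, 6] / [3] / [4];  Q = [1, 3, 7] / [2, 6] / [4] / [5];  common shape = (3, 2, 1, 1)

Row-insert the values π_1, π_2, … into P one at a time, bumping the leftmost entry strictly greater than the inserted value down to the next row. The recording tableau Q records, in position (i, j), the step at which that cell was added to P.
  Insert 4 (step 1): P = [4];  Q = [1]
  Insert 3 (step 2): P = [3] / [4];  Q = [1] / [2]
  Insert 6 (step 3): P = [3, 6] / [4];  Q = [1, 3] / [2]
  Insert 2 (step 4): P = [2, 6] / [3] / [4];  Q = [1, 3] / [2] / [4]
  Insert 1 (step 5): P = [1, 6] / [2] / [3] / [4];  Q = [1, 3] / [2] / [4] / [5]
  Insert 5 (step 6): P = [1, 5] / [2, 6] / [3] / [4];  Q = [1, 3] / [2, 6] / [4] / [5]
  Insert 7 (step 7): P = [1, 5, 7] / [2, 6] / [3] / [4];  Q = [1, 3, 7] / [2, 6] / [4] / [5]
Final shape: (3, 2, 1, 1).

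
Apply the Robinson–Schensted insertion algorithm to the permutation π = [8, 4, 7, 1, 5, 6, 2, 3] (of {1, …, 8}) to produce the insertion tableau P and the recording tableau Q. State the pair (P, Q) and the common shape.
P = [1, 2, 3] / [4, 5, 6] / [7] / [8];  Q = [1, 3, 6] / [2, 5, 8] / [4] / [7];  common shape = (3, 3, 1, 1)

Row-insert the values π_1, π_2, … into P one at a time, bumping the leftmost entry strictly greater than the inserted value down to the next row. The recording tableau Q records, in position (i, j), the step at which that cell was added to P.
  Insert 8 (step 1): P = [8];  Q = [1]
  Insert 4 (step 2): P = [4] / [8];  Q = [1] / [2]
  Insert 7 (step 3): P = [4, 7] / [8];  Q = [1, 3] / [2]
  Insert 1 (step 4): P = [1, 7] / [4] / [8];  Q = [1, 3] / [2] / [4]
  Insert 5 (step 5): P = [1, 5] / [4, 7] / [8];  Q = [1, 3] / [2, 5] / [4]
  Insert 6 (step 6): P = [1, 5, 6] / [4, 7] / [8];  Q = [1, 3, 6] / [2, 5] / [4]
  Insert 2 (step 7): P = [1, 2, 6] / [4, 5] / [7] / [8];  Q = [1, 3, 6] / [2, 5] / [4] / [7]
  Insert 3 (step 8): P = [1, 2, 3] / [4, 5, 6] / [7] / [8];  Q = [1, 3, 6] / [2, 5, 8] / [4] / [7]
Final shape: (3, 3, 1, 1).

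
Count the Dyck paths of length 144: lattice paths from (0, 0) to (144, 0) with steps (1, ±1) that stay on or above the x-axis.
C_72 = 20276890389709399862928998568254641025700

These Dyck paths are counted by the Catalan number C_n = (1/(n + 1)) · C(2n, n). For n = 72: C_72 = (1/73) · C(144, 72) = 1480212998448786189993816895482588794876100/73 = 20276890389709399862928998568254641025700.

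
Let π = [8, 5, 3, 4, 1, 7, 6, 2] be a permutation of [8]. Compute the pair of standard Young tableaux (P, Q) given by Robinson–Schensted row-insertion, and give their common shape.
P = [1, 2, 6] / [3, 4] / [5, 7] / [8];  Q = [1, 4, 6] / [2, 7] / [3, 8] / [5];  common shape = (3, 2, 2, 1)

Row-insert the values π_1, π_2, … into P one at a time, bumping the leftmost entry strictly greater than the inserted value down to the next row. The recording tableau Q records, in position (i, j), the step at which that cell was added to P.
  Insert 8 (step 1): P = [8];  Q = [1]
  Insert 5 (step 2): P = [5] / [8];  Q = [1] / [2]
  Insert 3 (step 3): P = [3] / [5] / [8];  Q = [1] / [2] / [3]
  Insert 4 (step 4): P = [3, 4] / [5] / [8];  Q = [1, 4] / [2] / [3]
  Insert 1 (step 5): P = [1, 4] / [3] / [5] / [8];  Q = [1, 4] / [2] / [3] / [5]
  Insert 7 (step 6): P = [1, 4, 7] / [3] / [5] / [8];  Q = [1, 4, 6] / [2] / [3] / [5]
  Insert 6 (step 7): P = [1, 4, 6] / [3, 7] / [5] / [8];  Q = [1, 4, 6] / [2, 7] / [3] / [5]
  Insert 2 (step 8): P = [1, 2, 6] / [3, 4] / [5, 7] / [8];  Q = [1, 4, 6] / [2, 7] / [3, 8] / [5]
Final shape: (3, 2, 2, 1).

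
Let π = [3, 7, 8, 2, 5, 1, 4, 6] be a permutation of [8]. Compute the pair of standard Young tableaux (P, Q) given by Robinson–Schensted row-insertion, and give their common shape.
P = [1, 4, 6] / [2, 5, 8] / [3, 7];  Q = [1, 2, 3] / [4, 5, 8] / [6, 7];  common shape = (3, 3, 2)

Row-insert the values π_1, π_2, … into P one at a time, bumping the leftmost entry strictly greater than the inserted value down to the next row. The recording tableau Q records, in position (i, j), the step at which that cell was added to P.
  Insert 3 (step 1): P = [3];  Q = [1]
  Insert 7 (step 2): P = [3, 7];  Q = [1, 2]
  Insert 8 (step 3): P = [3, 7, 8];  Q = [1, 2, 3]
  Insert 2 (step 4): P = [2, 7, 8] / [3];  Q = [1, 2, 3] / [4]
  Insert 5 (step 5): P = [2, 5, 8] / [3, 7];  Q = [1, 2, 3] / [4, 5]
  Insert 1 (step 6): P = [1, 5, 8] / [2, 7] / [3];  Q = [1, 2, 3] / [4, 5] / [6]
  Insert 4 (step 7): P = [1, 4, 8] / [2, 5] / [3, 7];  Q = [1, 2, 3] / [4, 5] / [6, 7]
  Insert 6 (step 8): P = [1, 4, 6] / [2, 5, 8] / [3, 7];  Q = [1, 2, 3] / [4, 5, 8] / [6, 7]
Final shape: (3, 3, 2).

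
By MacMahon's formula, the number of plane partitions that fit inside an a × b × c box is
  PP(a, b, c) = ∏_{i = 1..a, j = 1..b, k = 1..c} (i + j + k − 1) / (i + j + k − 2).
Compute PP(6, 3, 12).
PP(6, 3, 12) = 99604982880

Evaluate the triple product over i = 1..6, j = 1..3, k = 1..12. The factors are (2/1) · (3/2) · (4/3) · (5/4) · (6/5) · (7/6) · (8/7) · (9/8) · … (216 factors total). The numerators and denominators telescope so the product is an integer; carrying out the multiplication exactly gives PP(6, 3, 12) = 99604982880.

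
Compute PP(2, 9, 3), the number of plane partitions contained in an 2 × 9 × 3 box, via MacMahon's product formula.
PP(2, 9, 3) = 15730

Evaluate the triple product over i = 1..2, j = 1..9, k = 1..3. The factors are (2/1) · (3/2) · (4/3) · (3/2) · (4/3) · (5/4) · (4/3) · (5/4) · … (54 factors total). The numerators and denominators telescope so the product is an integer; carrying out the multiplication exactly gives PP(2, 9, 3) = 15730.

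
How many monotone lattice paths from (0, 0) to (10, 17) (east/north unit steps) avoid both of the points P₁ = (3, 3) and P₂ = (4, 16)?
Number of paths = 6078730

Inclusion–exclusion. Total paths: C(27, 10) = 8436285. Through P₁: C(6, 3)·C(21, 7) = 2325600. Through P₂: C(20, 4)·C(7, 6) = 33915. Since P₁ is strictly southwest of P₂, a monotone path through both must visit P₁ then P₂; paths through both = C(6, 3)·C(14, 1)·C(7, 6) = 1960. Avoid both = 8436285 − 2325600 − 33915 + 1960 = 6078730.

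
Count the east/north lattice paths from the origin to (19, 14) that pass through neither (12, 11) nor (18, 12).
Number of paths = 425473803

Inclusion–exclusion. Total paths: C(33, 19) = 818809200. Through P₁: C(23, 12)·C(10, 7) = 162249360. Through P₂: C(30, 18)·C(3, 1) = 259479675. Since P₁ is strictly southwest of P₂, a monotone path through both must visit P₁ then P₂; paths through both = C(23, 12)·C(7, 6)·C(3, 1) = 28393638. Avoid both = 818809200 − 162249360 − 259479675 + 28393638 = 425473803.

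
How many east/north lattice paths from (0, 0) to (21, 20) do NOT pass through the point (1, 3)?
Number of paths = 205507462380

Total paths from (0, 0) to (21, 20): C(41, 21) = 269128937220. Paths through (1, 3): (paths (0, 0) → (1, 3)) × (paths (1, 3) → (21, 20)) = C(4, 1) · C(37, 20) = 4 · 15905368710 = 63621474840. Avoidance count = 269128937220 − 63621474840 = 205507462380.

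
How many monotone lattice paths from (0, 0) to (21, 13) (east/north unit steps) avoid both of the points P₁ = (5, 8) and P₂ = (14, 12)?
Number of paths = 831894637

Inclusion–exclusion. Total paths: C(34, 21) = 927983760. Through P₁: C(13, 5)·C(21, 16) = 26189163. Through P₂: C(26, 14)·C(8, 7) = 77261600. Since P₁ is strictly southwest of P₂, a monotone path through both must visit P₁ then P₂; paths through both = C(13, 5)·C(13, 9)·C(8, 7) = 7361640. Avoid both = 927983760 − 26189163 − 77261600 + 7361640 = 831894637.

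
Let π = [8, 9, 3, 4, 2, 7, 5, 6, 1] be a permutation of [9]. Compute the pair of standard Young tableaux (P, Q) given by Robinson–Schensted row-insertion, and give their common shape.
P = [1, 4, 5, 6] / [2, 7] / [3, 9] / [8];  Q = [1, 2, 6, 8] / [3, 4] / [5, 7] / [9];  common shape = (4, 2, 2, 1)

Row-insert the values π_1, π_2, … into P one at a time, bumping the leftmost entry strictly greater than the inserted value down to the next row. The recording tableau Q records, in position (i, j), the step at which that cell was added to P.
  Insert 8 (step 1): P = [8];  Q = [1]
  Insert 9 (step 2): P = [8, 9];  Q = [1, 2]
  Insert 3 (step 3): P = [3, 9] / [8];  Q = [1, 2] / [3]
  Insert 4 (step 4): P = [3, 4] / [8, 9];  Q = [1, 2] / [3, 4]
  Insert 2 (step 5): P = [2, 4] / [3, 9] / [8];  Q = [1, 2] / [3, 4] / [5]
  Insert 7 (step 6): P = [2, 4, 7] / [3, 9] / [8];  Q = [1, 2, 6] / [3, 4] / [5]
  Insert 5 (step 7): P = [2, 4, 5] / [3, 7] / [8, 9];  Q = [1, 2, 6] / [3, 4] / [5, 7]
  Insert 6 (step 8): P = [2, 4, 5, 6] / [3, 7] / [8, 9];  Q = [1, 2, 6, 8] / [3, 4] / [5, 7]
  Insert 1 (step 9): P = [1, 4, 5, 6] / [2, 7] / [3, 9] / [8];  Q = [1, 2, 6, 8] / [3, 4] / [5, 7] / [9]
Final shape: (4, 2, 2, 1).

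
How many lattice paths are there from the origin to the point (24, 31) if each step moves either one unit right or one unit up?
Number of paths = 2488589544741300

A monotone lattice path from (0, 0) to (24, 31) consists of 24 east steps and 31 north steps in some order, so it is determined by which 24 of the 55 steps are east. The count is C(55, 24) = 2488589544741300.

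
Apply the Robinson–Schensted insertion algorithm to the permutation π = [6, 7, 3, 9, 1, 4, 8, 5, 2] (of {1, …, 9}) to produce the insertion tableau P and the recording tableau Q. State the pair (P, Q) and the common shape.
P = [1, 2, 5] / [3, 4, 8] / [6, 7] / [9];  Q = [1, 2, 4] / [3, 6, 7] / [5, 8] / [9];  common shape = (3, 3, 2, 1)

Row-insert the values π_1, π_2, … into P one at a time, bumping the leftmost entry strictly greater than the inserted value down to the next row. The recording tableau Q records, in position (i, j), the step at which that cell was added to P.
  Insert 6 (step 1): P = [6];  Q = [1]
  Insert 7 (step 2): P = [6, 7];  Q = [1, 2]
  Insert 3 (step 3): P = [3, 7] / [6];  Q = [1, 2] / [3]
  Insert 9 (step 4): P = [3, 7, 9] / [6];  Q = [1, 2, 4] / [3]
  Insert 1 (step 5): P = [1, 7, 9] / [3] / [6];  Q = [1, 2, 4] / [3] / [5]
  Insert 4 (step 6): P = [1, 4, 9] / [3, 7] / [6];  Q = [1, 2, 4] / [3, 6] / [5]
  Insert 8 (step 7): P = [1, 4, 8] / [3, 7, 9] / [6];  Q = [1, 2, 4] / [3, 6, 7] / [5]
  Insert 5 (step 8): P = [1, 4, 5] / [3, 7, 8] / [6, 9];  Q = [1, 2, 4] / [3, 6, 7] / [5, 8]
  Insert 2 (step 9): P = [1, 2, 5] / [3, 4, 8] / [6, 7] / [9];  Q = [1, 2, 4] / [3, 6, 7] / [5, 8] / [9]
Final shape: (3, 3, 2, 1).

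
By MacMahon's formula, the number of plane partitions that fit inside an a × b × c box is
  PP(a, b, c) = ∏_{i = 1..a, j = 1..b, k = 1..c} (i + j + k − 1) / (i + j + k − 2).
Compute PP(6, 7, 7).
PP(6, 7, 7) = 872299918503728

Evaluate the triple product over i = 1..6, j = 1..7, k = 1..7. The factors are (2/1) · (3/2) · (4/3) · (5/4) · (6/5) · (7/6) · (8/7) · (3/2) · … (294 factors total). The numerators and denominators telescope so the product is an integer; carrying out the multiplication exactly gives PP(6, 7, 7) = 872299918503728.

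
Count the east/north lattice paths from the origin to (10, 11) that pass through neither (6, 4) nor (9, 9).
Number of paths = 172836

Inclusion–exclusion. Total paths: C(21, 10) = 352716. Through P₁: C(10, 6)·C(11, 4) = 69300. Through P₂: C(18, 9)·C(3, 1) = 145860. Since P₁ is strictly southwest of P₂, a monotone path through both must visit P₁ then P₂; paths through both = C(10, 6)·C(8, 3)·C(3, 1) = 35280. Avoid both = 352716 − 69300 − 145860 + 35280 = 172836.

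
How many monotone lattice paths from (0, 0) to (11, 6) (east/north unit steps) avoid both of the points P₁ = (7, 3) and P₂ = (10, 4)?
Number of paths = 6613

Inclusion–exclusion. Total paths: C(17, 11) = 12376. Through P₁: C(10, 7)·C(7, 4) = 4200. Through P₂: C(14, 10)·C(3, 1) = 3003. Since P₁ is strictly southwest of P₂, a monotone path through both must visit P₁ then P₂; paths through both = C(10, 7)·C(4, 3)·C(3, 1) = 1440. Avoid both = 12376 − 4200 − 3003 + 1440 = 6613.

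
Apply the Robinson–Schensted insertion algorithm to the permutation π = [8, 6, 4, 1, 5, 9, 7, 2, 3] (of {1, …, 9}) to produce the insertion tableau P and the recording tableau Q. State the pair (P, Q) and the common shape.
P = [1, 2, 3] / [4, 5, 7] / [6, 9] / [8];  Q = [1, 5, 6] / [2, 7, 9] / [3, 8] / [4];  common shape = (3, 3, 2, 1)

Row-insert the values π_1, π_2, … into P one at a time, bumping the leftmost entry strictly greater than the inserted value down to the next row. The recording tableau Q records, in position (i, j), the step at which that cell was added to P.
  Insert 8 (step 1): P = [8];  Q = [1]
  Insert 6 (step 2): P = [6] / [8];  Q = [1] / [2]
  Insert 4 (step 3): P = [4] / [6] / [8];  Q = [1] / [2] / [3]
  Insert 1 (step 4): P = [1] / [4] / [6] / [8];  Q = [1] / [2] / [3] / [4]
  Insert 5 (step 5): P = [1, 5] / [4] / [6] / [8];  Q = [1, 5] / [2] / [3] / [4]
  Insert 9 (step 6): P = [1, 5, 9] / [4] / [6] / [8];  Q = [1, 5, 6] / [2] / [3] / [4]
  Insert 7 (step 7): P = [1, 5, 7] / [4, 9] / [6] / [8];  Q = [1, 5, 6] / [2, 7] / [3] / [4]
  Insert 2 (step 8): P = [1, 2, 7] / [4, 5] / [6, 9] / [8];  Q = [1, 5, 6] / [2, 7] / [3, 8] / [4]
  Insert 3 (step 9): P = [1, 2, 3] / [4, 5, 7] / [6, 9] / [8];  Q = [1, 5, 6] / [2, 7, 9] / [3, 8] / [4]
Final shape: (3, 3, 2, 1).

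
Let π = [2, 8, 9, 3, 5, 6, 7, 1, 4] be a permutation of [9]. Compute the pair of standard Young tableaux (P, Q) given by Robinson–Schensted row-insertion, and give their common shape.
P = [1, 3, 4, 6, 7] / [2, 5] / [8, 9];  Q = [1, 2, 3, 6, 7] / [4, 5] / [8, 9];  common shape = (5, 2, 2)

Row-insert the values π_1, π_2, … into P one at a time, bumping the leftmost entry strictly greater than the inserted value down to the next row. The recording tableau Q records, in position (i, j), the step at which that cell was added to P.
  Insert 2 (step 1): P = [2];  Q = [1]
  Insert 8 (step 2): P = [2, 8];  Q = [1, 2]
  Insert 9 (step 3): P = [2, 8, 9];  Q = [1, 2, 3]
  Insert 3 (step 4): P = [2, 3, 9] / [8];  Q = [1, 2, 3] / [4]
  Insert 5 (step 5): P = [2, 3, 5] / [8, 9];  Q = [1, 2, 3] / [4, 5]
  Insert 6 (step 6): P = [2, 3, 5, 6] / [8, 9];  Q = [1, 2, 3, 6] / [4, 5]
  Insert 7 (step 7): P = [2, 3, 5, 6, 7] / [8, 9];  Q = [1, 2, 3, 6, 7] / [4, 5]
  Insert 1 (step 8): P = [1, 3, 5, 6, 7] / [2, 9] / [8];  Q = [1, 2, 3, 6, 7] / [4, 5] / [8]
  Insert 4 (step 9): P = [1, 3, 4, 6, 7] / [2, 5] / [8, 9];  Q = [1, 2, 3, 6, 7] / [4, 5] / [8, 9]
Final shape: (5, 2, 2).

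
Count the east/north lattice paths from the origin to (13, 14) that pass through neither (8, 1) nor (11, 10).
Number of paths = 14720148

Inclusion–exclusion. Total paths: C(27, 13) = 20058300. Through P₁: C(9, 8)·C(18, 5) = 77112. Through P₂: C(21, 11)·C(6, 2) = 5290740. Since P₁ is strictly southwest of P₂, a monotone path through both must visit P₁ then P₂; paths through both = C(9, 8)·C(12, 3)·C(6, 2) = 29700. Avoid both = 20058300 − 77112 − 5290740 + 29700 = 14720148.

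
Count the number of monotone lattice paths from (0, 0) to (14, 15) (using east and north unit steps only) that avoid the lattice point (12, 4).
Number of paths = 77416800

Total paths from (0, 0) to (14, 15): C(29, 14) = 77558760. Paths through (12, 4): (paths (0, 0) → (12, 4)) × (paths (12, 4) → (14, 15)) = C(16, 12) · C(13, 2) = 1820 · 78 = 141960. Avoidance count = 77558760 − 141960 = 77416800.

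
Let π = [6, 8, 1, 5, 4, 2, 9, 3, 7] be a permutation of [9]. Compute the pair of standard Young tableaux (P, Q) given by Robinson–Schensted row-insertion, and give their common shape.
P = [1, 2, 3, 7] / [4, 8, 9] / [5] / [6];  Q = [1, 2, 7, 9] / [3, 4, 8] / [5] / [6];  common shape = (4, 3, 1, 1)

Row-insert the values π_1, π_2, … into P one at a time, bumping the leftmost entry strictly greater than the inserted value down to the next row. The recording tableau Q records, in position (i, j), the step at which that cell was added to P.
  Insert 6 (step 1): P = [6];  Q = [1]
  Insert 8 (step 2): P = [6, 8];  Q = [1, 2]
  Insert 1 (step 3): P = [1, 8] / [6];  Q = [1, 2] / [3]
  Insert 5 (step 4): P = [1, 5] / [6, 8];  Q = [1, 2] / [3, 4]
  Insert 4 (step 5): P = [1, 4] / [5, 8] / [6];  Q = [1, 2] / [3, 4] / [5]
  Insert 2 (step 6): P = [1, 2] / [4, 8] / [5] / [6];  Q = [1, 2] / [3, 4] / [5] / [6]
  Insert 9 (step 7): P = [1, 2, 9] / [4, 8] / [5] / [6];  Q = [1, 2, 7] / [3, 4] / [5] / [6]
  Insert 3 (step 8): P = [1, 2, 3] / [4, 8, 9] / [5] / [6];  Q = [1, 2, 7] / [3, 4, 8] / [5] / [6]
  Insert 7 (step 9): P = [1, 2, 3, 7] / [4, 8, 9] / [5] / [6];  Q = [1, 2, 7, 9] / [3, 4, 8] / [5] / [6]
Final shape: (4, 3, 1, 1).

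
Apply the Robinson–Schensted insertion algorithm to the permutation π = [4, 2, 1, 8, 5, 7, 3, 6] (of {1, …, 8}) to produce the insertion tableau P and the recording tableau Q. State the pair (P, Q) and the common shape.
P = [1, 3, 6] / [2, 5, 7] / [4, 8];  Q = [1, 4, 6] / [2, 5, 8] / [3, 7];  common shape = (3, 3, 2)

Row-insert the values π_1, π_2, … into P one at a time, bumping the leftmost entry strictly greater than the inserted value down to the next row. The recording tableau Q records, in position (i, j), the step at which that cell was added to P.
  Insert 4 (step 1): P = [4];  Q = [1]
  Insert 2 (step 2): P = [2] / [4];  Q = [1] / [2]
  Insert 1 (step 3): P = [1] / [2] / [4];  Q = [1] / [2] / [3]
  Insert 8 (step 4): P = [1, 8] / [2] / [4];  Q = [1, 4] / [2] / [3]
  Insert 5 (step 5): P = [1, 5] / [2, 8] / [4];  Q = [1, 4] / [2, 5] / [3]
  Insert 7 (step 6): P = [1, 5, 7] / [2, 8] / [4];  Q = [1, 4, 6] / [2, 5] / [3]
  Insert 3 (step 7): P = [1, 3, 7] / [2, 5] / [4, 8];  Q = [1, 4, 6] / [2, 5] / [3, 7]
  Insert 6 (step 8): P = [1, 3, 6] / [2, 5, 7] / [4, 8];  Q = [1, 4, 6] / [2, 5, 8] / [3, 7]
Final shape: (3, 3, 2).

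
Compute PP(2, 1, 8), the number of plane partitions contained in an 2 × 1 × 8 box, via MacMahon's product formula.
PP(2, 1, 8) = 45

Evaluate the triple product over i = 1..2, j = 1..1, k = 1..8. The factors are (2/1) · (3/2) · (4/3) · (5/4) · (6/5) · (7/6) · (8/7) · (9/8) · … (16 factors total). The numerators and denominators telescope so the product is an integer; carrying out the multiplication exactly gives PP(2, 1, 8) = 45.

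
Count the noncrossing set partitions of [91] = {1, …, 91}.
C_91 = 3935312233584004685417853572763349509774031680023800

These noncrossing partitions are counted by the Catalan number C_n = (1/(n + 1)) · C(2n, n). For n = 91: C_91 = (1/92) · C(182, 91) = 362048725489728431058442528694228154899210914562189600/92 = 3935312233584004685417853572763349509774031680023800.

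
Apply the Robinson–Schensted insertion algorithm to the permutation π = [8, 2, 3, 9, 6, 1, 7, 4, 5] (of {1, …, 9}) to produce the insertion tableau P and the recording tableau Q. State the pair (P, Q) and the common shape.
P = [1, 3, 4, 5] / [2, 6, 7] / [8, 9];  Q = [1, 3, 4, 7] / [2, 5, 9] / [6, 8];  common shape = (4, 3, 2)

Row-insert the values π_1, π_2, … into P one at a time, bumping the leftmost entry strictly greater than the inserted value down to the next row. The recording tableau Q records, in position (i, j), the step at which that cell was added to P.
  Insert 8 (step 1): P = [8];  Q = [1]
  Insert 2 (step 2): P = [2] / [8];  Q = [1] / [2]
  Insert 3 (step 3): P = [2, 3] / [8];  Q = [1, 3] / [2]
  Insert 9 (step 4): P = [2, 3, 9] / [8];  Q = [1, 3, 4] / [2]
  Insert 6 (step 5): P = [2, 3, 6] / [8, 9];  Q = [1, 3, 4] / [2, 5]
  Insert 1 (step 6): P = [1, 3, 6] / [2, 9] / [8];  Q = [1, 3, 4] / [2, 5] / [6]
  Insert 7 (step 7): P = [1, 3, 6, 7] / [2, 9] / [8];  Q = [1, 3, 4, 7] / [2, 5] / [6]
  Insert 4 (step 8): P = [1, 3, 4, 7] / [2, 6] / [8, 9];  Q = [1, 3, 4, 7] / [2, 5] / [6, 8]
  Insert 5 (step 9): P = [1, 3, 4, 5] / [2, 6, 7] / [8, 9];  Q = [1, 3, 4, 7] / [2, 5, 9] / [6, 8]
Final shape: (4, 3, 2).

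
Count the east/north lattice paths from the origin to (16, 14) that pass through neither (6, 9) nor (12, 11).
Number of paths = 87974830

Inclusion–exclusion. Total paths: C(30, 16) = 145422675. Through P₁: C(15, 6)·C(15, 10) = 15030015. Through P₂: C(23, 12)·C(7, 4) = 47322730. Since P₁ is strictly southwest of P₂, a monotone path through both must visit P₁ then P₂; paths through both = C(15, 6)·C(8, 6)·C(7, 4) = 4904900. Avoid both = 145422675 − 15030015 − 47322730 + 4904900 = 87974830.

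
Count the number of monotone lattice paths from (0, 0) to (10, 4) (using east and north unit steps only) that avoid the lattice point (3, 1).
Number of paths = 521

Total paths from (0, 0) to (10, 4): C(14, 10) = 1001. Paths through (3, 1): (paths (0, 0) → (3, 1)) × (paths (3, 1) → (10, 4)) = C(4, 3) · C(10, 7) = 4 · 120 = 480. Avoidance count = 1001 − 480 = 521.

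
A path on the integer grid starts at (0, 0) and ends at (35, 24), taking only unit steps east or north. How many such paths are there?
Number of paths = 21631432489303455

A monotone lattice path from (0, 0) to (35, 24) consists of 35 east steps and 24 north steps in some order, so it is determined by which 35 of the 59 steps are east. The count is C(59, 35) = 21631432489303455.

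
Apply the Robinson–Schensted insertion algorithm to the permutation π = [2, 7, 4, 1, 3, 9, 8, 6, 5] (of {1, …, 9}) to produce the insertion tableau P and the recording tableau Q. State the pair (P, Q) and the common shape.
P = [1, 3, 5] / [2, 4, 6] / [7, 8] / [9];  Q = [1, 2, 6] / [3, 5, 7] / [4, 8] / [9];  common shape = (3, 3, 2, 1)

Row-insert the values π_1, π_2, … into P one at a time, bumping the leftmost entry strictly greater than the inserted value down to the next row. The recording tableau Q records, in position (i, j), the step at which that cell was added to P.
  Insert 2 (step 1): P = [2];  Q = [1]
  Insert 7 (step 2): P = [2, 7];  Q = [1, 2]
  Insert 4 (step 3): P = [2, 4] / [7];  Q = [1, 2] / [3]
  Insert 1 (step 4): P = [1, 4] / [2] / [7];  Q = [1, 2] / [3] / [4]
  Insert 3 (step 5): P = [1, 3] / [2, 4] / [7];  Q = [1, 2] / [3, 5] / [4]
  Insert 9 (step 6): P = [1, 3, 9] / [2, 4] / [7];  Q = [1, 2, 6] / [3, 5] / [4]
  Insert 8 (step 7): P = [1, 3, 8] / [2, 4, 9] / [7];  Q = [1, 2, 6] / [3, 5, 7] / [4]
  Insert 6 (step 8): P = [1, 3, 6] / [2, 4, 8] / [7, 9];  Q = [1, 2, 6] / [3, 5, 7] / [4, 8]
  Insert 5 (step 9): P = [1, 3, 5] / [2, 4, 6] / [7, 8] / [9];  Q = [1, 2, 6] / [3, 5, 7] / [4, 8] / [9]
Final shape: (3, 3, 2, 1).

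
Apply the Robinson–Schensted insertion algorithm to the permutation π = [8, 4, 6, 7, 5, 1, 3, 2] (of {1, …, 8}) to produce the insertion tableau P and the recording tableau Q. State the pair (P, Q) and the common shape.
P = [1, 2, 7] / [3, 5] / [4] / [6] / [8];  Q = [1, 3, 4] / [2, 7] / [5] / [6] / [8];  common shape = (3, 2, 1, 1, 1)

Row-insert the values π_1, π_2, … into P one at a time, bumping the leftmost entry strictly greater than the inserted value down to the next row. The recording tableau Q records, in position (i, j), the step at which that cell was added to P.
  Insert 8 (step 1): P = [8];  Q = [1]
  Insert 4 (step 2): P = [4] / [8];  Q = [1] / [2]
  Insert 6 (step 3): P = [4, 6] / [8];  Q = [1, 3] / [2]
  Insert 7 (step 4): P = [4, 6, 7] / [8];  Q = [1, 3, 4] / [2]
  Insert 5 (step 5): P = [4, 5, 7] / [6] / [8];  Q = [1, 3, 4] / [2] / [5]
  Insert 1 (step 6): P = [1, 5, 7] / [4] / [6] / [8];  Q = [1, 3, 4] / [2] / [5] / [6]
  Insert 3 (step 7): P = [1, 3, 7] / [4, 5] / [6] / [8];  Q = [1, 3, 4] / [2, 7] / [5] / [6]
  Insert 2 (step 8): P = [1, 2, 7] / [3, 5] / [4] / [6] / [8];  Q = [1, 3, 4] / [2, 7] / [5] / [6] / [8]
Final shape: (3, 2, 1, 1, 1).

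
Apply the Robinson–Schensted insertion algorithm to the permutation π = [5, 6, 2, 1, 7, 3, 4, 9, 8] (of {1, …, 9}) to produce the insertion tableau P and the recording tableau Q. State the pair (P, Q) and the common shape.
P = [1, 3, 4, 8] / [2, 6, 7, 9] / [5];  Q = [1, 2, 5, 8] / [3, 6, 7, 9] / [4];  common shape = (4, 4, 1)

Row-insert the values π_1, π_2, … into P one at a time, bumping the leftmost entry strictly greater than the inserted value down to the next row. The recording tableau Q records, in position (i, j), the step at which that cell was added to P.
  Insert 5 (step 1): P = [5];  Q = [1]
  Insert 6 (step 2): P = [5, 6];  Q = [1, 2]
  Insert 2 (step 3): P = [2, 6] / [5];  Q = [1, 2] / [3]
  Insert 1 (step 4): P = [1, 6] / [2] / [5];  Q = [1, 2] / [3] / [4]
  Insert 7 (step 5): P = [1, 6, 7] / [2] / [5];  Q = [1, 2, 5] / [3] / [4]
  Insert 3 (step 6): P = [1, 3, 7] / [2, 6] / [5];  Q = [1, 2, 5] / [3, 6] / [4]
  Insert 4 (step 7): P = [1, 3, 4] / [2, 6, 7] / [5];  Q = [1, 2, 5] / [3, 6, 7] / [4]
  Insert 9 (step 8): P = [1, 3, 4, 9] / [2, 6, 7] / [5];  Q = [1, 2, 5, 8] / [3, 6, 7] / [4]
  Insert 8 (step 9): P = [1, 3, 4, 8] / [2, 6, 7, 9] / [5];  Q = [1, 2, 5, 8] / [3, 6, 7, 9] / [4]
Final shape: (4, 4, 1).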